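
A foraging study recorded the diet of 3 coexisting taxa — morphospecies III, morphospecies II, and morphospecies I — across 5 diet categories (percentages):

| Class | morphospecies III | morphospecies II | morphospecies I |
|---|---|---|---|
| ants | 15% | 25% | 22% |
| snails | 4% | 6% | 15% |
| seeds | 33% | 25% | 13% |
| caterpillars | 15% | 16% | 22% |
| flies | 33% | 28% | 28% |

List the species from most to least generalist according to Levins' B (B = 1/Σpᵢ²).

Convert percentages to proportions (divide by 100).
Σp_IIIᵢ² = 0.15² + 0.04² + 0.33² + 0.15² + 0.33² = 0.0225 + 0.0016 + 0.1089 + 0.0225 + 0.1089 = 0.2644
B_III = 1 / 0.2644 = 3.7821
Σp_IIᵢ² = 0.25² + 0.06² + 0.25² + 0.16² + 0.28² = 0.0625 + 0.0036 + 0.0625 + 0.0256 + 0.0784 = 0.2326
B_II = 1 / 0.2326 = 4.2992
Σp_Iᵢ² = 0.22² + 0.15² + 0.13² + 0.22² + 0.28² = 0.0484 + 0.0225 + 0.0169 + 0.0484 + 0.0784 = 0.2146
B_I = 1 / 0.2146 = 4.6598
Ranking by B (broadest → narrowest): morphospecies I (4.66) > morphospecies II (4.30) > morphospecies III (3.78)

morphospecies I > morphospecies II > morphospecies III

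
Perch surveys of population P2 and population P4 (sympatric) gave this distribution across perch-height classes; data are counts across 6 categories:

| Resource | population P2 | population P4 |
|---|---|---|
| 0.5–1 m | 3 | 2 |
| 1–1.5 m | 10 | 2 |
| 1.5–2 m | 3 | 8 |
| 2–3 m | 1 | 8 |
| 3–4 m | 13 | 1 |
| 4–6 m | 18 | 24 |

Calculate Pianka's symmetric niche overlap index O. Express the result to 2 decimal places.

0.76

Proportions for population P2 (n=48): 3/48=0.0625, 10/48=0.2083, 3/48=0.0625, 1/48=0.0208, 13/48=0.2708, 18/48=0.3750
Proportions for population P4 (n=45): 2/45=0.0444, 2/45=0.0444, 8/45=0.1778, 8/45=0.1778, 1/45=0.0222, 24/45=0.5333
Σ p₁ᵢp₂ᵢ = 0.002775 + 0.009249 + 0.011113 + 0.003698 + 0.006012 + 0.199988 = 0.232835
Σp_1ᵢ² = 0.0625² + 0.2083² + 0.0625² + 0.0208² + 0.2708² + 0.3750² = 0.003906 + 0.043389 + 0.003906 + 0.000433 + 0.073333 + 0.140625 = 0.265592
Σp_2ᵢ² = 0.0444² + 0.0444² + 0.1778² + 0.1778² + 0.0222² + 0.5333² = 0.001971 + 0.001971 + 0.031613 + 0.031613 + 0.000493 + 0.284409 = 0.352070
O = 0.232835 / √(0.265592 × 0.352070) = 0.232835 / 0.3057891 = 0.7614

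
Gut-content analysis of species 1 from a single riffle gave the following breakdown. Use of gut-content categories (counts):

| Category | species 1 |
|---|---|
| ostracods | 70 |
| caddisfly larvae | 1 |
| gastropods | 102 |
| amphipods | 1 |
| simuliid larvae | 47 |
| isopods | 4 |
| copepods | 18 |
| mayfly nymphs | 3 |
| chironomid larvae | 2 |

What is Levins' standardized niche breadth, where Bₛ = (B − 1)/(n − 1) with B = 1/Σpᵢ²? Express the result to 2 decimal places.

0.31

Proportions for species 1 (n=248): 70/248=0.2823, 1/248=0.0040, 102/248=0.4113, 1/248=0.0040, 47/248=0.1895, 4/248=0.0161, 18/248=0.0726, 3/248=0.0121, 2/248=0.0081
Σpᵢ² = 0.2823² + 0.0040² + 0.4113² + 0.0040² + 0.1895² + 0.0161² + 0.0726² + 0.0121² + 0.0081² = 0.079693 + 0.000016 + 0.169168 + 0.000016 + 0.035910 + 0.000259 + 0.005271 + 0.000146 + 0.000066 = 0.290545
B = 1 / 0.290545 = 3.4418
Bₛ = (B − 1)/(n − 1) = (3.4418 − 1)/(9 − 1) = 2.4418/8 = 0.3052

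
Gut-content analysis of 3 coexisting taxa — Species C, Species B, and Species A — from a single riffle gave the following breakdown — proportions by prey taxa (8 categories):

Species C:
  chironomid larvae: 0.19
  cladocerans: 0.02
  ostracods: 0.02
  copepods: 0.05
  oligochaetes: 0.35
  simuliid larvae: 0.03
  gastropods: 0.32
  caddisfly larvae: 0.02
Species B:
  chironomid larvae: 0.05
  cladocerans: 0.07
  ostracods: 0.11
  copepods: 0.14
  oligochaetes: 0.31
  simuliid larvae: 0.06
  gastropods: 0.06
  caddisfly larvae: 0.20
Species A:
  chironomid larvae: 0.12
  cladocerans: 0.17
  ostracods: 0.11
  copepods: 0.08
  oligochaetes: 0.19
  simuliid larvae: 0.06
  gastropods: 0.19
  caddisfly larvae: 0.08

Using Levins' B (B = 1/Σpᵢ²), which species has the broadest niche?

Σp_Cᵢ² = 0.19² + 0.02² + 0.02² + 0.05² + 0.35² + 0.03² + 0.32² + 0.02² = 0.0361 + 0.0004 + 0.0004 + 0.0025 + 0.1225 + 0.0009 + 0.1024 + 0.0004 = 0.2656
B_C = 1 / 0.2656 = 3.7651
Σp_Bᵢ² = 0.05² + 0.07² + 0.11² + 0.14² + 0.31² + 0.06² + 0.06² + 0.20² = 0.0025 + 0.0049 + 0.0121 + 0.0196 + 0.0961 + 0.0036 + 0.0036 + 0.0400 = 0.1824
B_B = 1 / 0.1824 = 5.4825
Σp_Aᵢ² = 0.12² + 0.17² + 0.11² + 0.08² + 0.19² + 0.06² + 0.19² + 0.08² = 0.0144 + 0.0289 + 0.0121 + 0.0064 + 0.0361 + 0.0036 + 0.0361 + 0.0064 = 0.1440
B_A = 1 / 0.1440 = 6.9444
Highest B → broadest niche (most generalist): Species A (B = 6.94).

Species A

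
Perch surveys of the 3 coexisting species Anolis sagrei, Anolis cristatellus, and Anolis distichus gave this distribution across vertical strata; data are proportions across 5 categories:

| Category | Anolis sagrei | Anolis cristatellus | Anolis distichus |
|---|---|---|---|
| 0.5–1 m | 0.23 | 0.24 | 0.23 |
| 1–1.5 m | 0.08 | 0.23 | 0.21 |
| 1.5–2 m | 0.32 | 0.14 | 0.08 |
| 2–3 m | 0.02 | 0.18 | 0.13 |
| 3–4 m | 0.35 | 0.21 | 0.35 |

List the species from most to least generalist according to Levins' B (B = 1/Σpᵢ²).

Σp_sagrᵢ² = 0.23² + 0.08² + 0.32² + 0.02² + 0.35² = 0.0529 + 0.0064 + 0.1024 + 0.0004 + 0.1225 = 0.2846
B_sagr = 1 / 0.2846 = 3.5137
Σp_crisᵢ² = 0.24² + 0.23² + 0.14² + 0.18² + 0.21² = 0.0576 + 0.0529 + 0.0196 + 0.0324 + 0.0441 = 0.2066
B_cris = 1 / 0.2066 = 4.8403
Σp_distᵢ² = 0.23² + 0.21² + 0.08² + 0.13² + 0.35² = 0.0529 + 0.0441 + 0.0064 + 0.0169 + 0.1225 = 0.2428
B_dist = 1 / 0.2428 = 4.1186
Ranking by B (broadest → narrowest): Anolis cristatellus (4.84) > Anolis distichus (4.12) > Anolis sagrei (3.51)

Anolis cristatellus > Anolis distichus > Anolis sagrei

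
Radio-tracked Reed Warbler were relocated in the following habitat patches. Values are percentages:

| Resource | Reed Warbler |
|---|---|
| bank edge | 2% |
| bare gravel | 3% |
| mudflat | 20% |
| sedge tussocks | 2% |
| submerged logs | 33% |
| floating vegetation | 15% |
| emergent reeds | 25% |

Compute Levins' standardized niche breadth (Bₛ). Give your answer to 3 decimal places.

0.541

Convert percentages to proportions (divide by 100).
Σpᵢ² = 0.02² + 0.03² + 0.20² + 0.02² + 0.33² + 0.15² + 0.25² = 0.0004 + 0.0009 + 0.0400 + 0.0004 + 0.1089 + 0.0225 + 0.0625 = 0.2356
B = 1 / 0.2356 = 4.24448
Bₛ = (B − 1)/(n − 1) = (4.24448 − 1)/(7 − 1) = 3.24448/6 = 0.54075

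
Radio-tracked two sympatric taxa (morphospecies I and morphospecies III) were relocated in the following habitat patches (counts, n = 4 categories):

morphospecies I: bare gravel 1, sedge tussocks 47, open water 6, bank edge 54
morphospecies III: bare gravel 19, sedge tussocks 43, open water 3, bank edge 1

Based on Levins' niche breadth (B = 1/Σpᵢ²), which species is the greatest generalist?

Proportions for morphospecies I (n=108): 1/108=0.0093, 47/108=0.4352, 6/108=0.0556, 54/108=0.5000
Proportions for morphospecies III (n=66): 19/66=0.2879, 43/66=0.6515, 3/66=0.0455, 1/66=0.0152
Σp_Iᵢ² = 0.0093² + 0.4352² + 0.0556² + 0.5000² = 0.000086 + 0.189399 + 0.003091 + 0.250000 = 0.442576
B_I = 1 / 0.442576 = 2.2595
Σp_IIIᵢ² = 0.2879² + 0.6515² + 0.0455² + 0.0152² = 0.082886 + 0.424452 + 0.002070 + 0.000231 = 0.509639
B_III = 1 / 0.509639 = 1.9622
Highest B → broadest niche (most generalist): morphospecies I (B = 2.26).

morphospecies I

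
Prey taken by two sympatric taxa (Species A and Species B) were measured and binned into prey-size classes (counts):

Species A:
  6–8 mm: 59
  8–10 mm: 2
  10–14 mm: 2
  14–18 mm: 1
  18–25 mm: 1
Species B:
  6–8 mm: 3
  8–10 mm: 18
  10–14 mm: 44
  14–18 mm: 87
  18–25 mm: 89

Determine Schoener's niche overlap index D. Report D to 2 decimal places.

Proportions for Species A (n=65): 59/65=0.9077, 2/65=0.0308, 2/65=0.0308, 1/65=0.0154, 1/65=0.0154
Proportions for Species B (n=241): 3/241=0.0124, 18/241=0.0747, 44/241=0.1826, 87/241=0.3610, 89/241=0.3693
Σ|p₁ᵢ − p₂ᵢ| = 0.8953 + 0.0439 + 0.1518 + 0.3456 + 0.3539 = 1.7905
D = 1 − ½ × 1.7905 = 1 − 0.89525 = 0.10475

0.10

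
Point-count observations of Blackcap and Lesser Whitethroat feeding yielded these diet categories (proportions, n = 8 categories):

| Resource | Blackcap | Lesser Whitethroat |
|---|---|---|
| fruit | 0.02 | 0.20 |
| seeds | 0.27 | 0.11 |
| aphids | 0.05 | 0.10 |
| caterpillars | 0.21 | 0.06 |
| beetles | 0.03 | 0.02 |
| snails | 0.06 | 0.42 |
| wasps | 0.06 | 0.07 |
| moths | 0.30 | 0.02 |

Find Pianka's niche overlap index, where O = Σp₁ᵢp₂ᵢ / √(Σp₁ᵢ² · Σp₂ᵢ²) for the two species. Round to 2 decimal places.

0.38

Σ p₁ᵢp₂ᵢ = 0.0040 + 0.0297 + 0.0050 + 0.0126 + 0.0006 + 0.0252 + 0.0042 + 0.0060 = 0.0873
Σp_1ᵢ² = 0.02² + 0.27² + 0.05² + 0.21² + 0.03² + 0.06² + 0.06² + 0.30² = 0.0004 + 0.0729 + 0.0025 + 0.0441 + 0.0009 + 0.0036 + 0.0036 + 0.0900 = 0.2180
Σp_2ᵢ² = 0.20² + 0.11² + 0.10² + 0.06² + 0.02² + 0.42² + 0.07² + 0.02² = 0.0400 + 0.0121 + 0.0100 + 0.0036 + 0.0004 + 0.1764 + 0.0049 + 0.0004 = 0.2478
O = 0.0873 / √(0.2180 × 0.2478) = 0.0873 / 0.23242 = 0.3756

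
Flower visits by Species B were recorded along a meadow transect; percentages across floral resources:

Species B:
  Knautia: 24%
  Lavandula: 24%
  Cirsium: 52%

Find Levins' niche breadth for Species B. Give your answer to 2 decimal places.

2.59

Convert percentages to proportions (divide by 100).
Σpᵢ² = 0.24² + 0.24² + 0.52² = 0.0576 + 0.0576 + 0.2704 = 0.3856
B = 1 / 0.3856 = 2.5934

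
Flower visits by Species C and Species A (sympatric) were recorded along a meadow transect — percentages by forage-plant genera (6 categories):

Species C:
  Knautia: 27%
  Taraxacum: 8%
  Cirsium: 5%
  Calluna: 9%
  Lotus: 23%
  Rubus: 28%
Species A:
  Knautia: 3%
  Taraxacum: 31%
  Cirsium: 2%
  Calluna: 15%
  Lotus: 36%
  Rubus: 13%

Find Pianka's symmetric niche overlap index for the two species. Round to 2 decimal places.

0.69

Convert percentages to proportions (divide by 100).
Σ p₁ᵢp₂ᵢ = 0.0081 + 0.0248 + 0.0010 + 0.0135 + 0.0828 + 0.0364 = 0.1666
Σp_1ᵢ² = 0.27² + 0.08² + 0.05² + 0.09² + 0.23² + 0.28² = 0.0729 + 0.0064 + 0.0025 + 0.0081 + 0.0529 + 0.0784 = 0.2212
Σp_2ᵢ² = 0.03² + 0.31² + 0.02² + 0.15² + 0.36² + 0.13² = 0.0009 + 0.0961 + 0.0004 + 0.0225 + 0.1296 + 0.0169 = 0.2664
O = 0.1666 / √(0.2212 × 0.2664) = 0.1666 / 0.24275 = 0.6863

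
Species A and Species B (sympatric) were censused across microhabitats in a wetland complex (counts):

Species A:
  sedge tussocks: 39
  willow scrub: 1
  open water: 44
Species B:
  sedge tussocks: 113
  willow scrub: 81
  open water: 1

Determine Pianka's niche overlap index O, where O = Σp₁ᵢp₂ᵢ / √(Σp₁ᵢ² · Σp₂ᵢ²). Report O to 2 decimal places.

0.55

Proportions for Species A (n=84): 39/84=0.4643, 1/84=0.0119, 44/84=0.5238
Proportions for Species B (n=195): 113/195=0.5795, 81/195=0.4154, 1/195=0.0051
Σ p₁ᵢp₂ᵢ = 0.269062 + 0.004943 + 0.002671 = 0.276676
Σp_1ᵢ² = 0.4643² + 0.0119² + 0.5238² = 0.215574 + 0.000142 + 0.274366 = 0.490082
Σp_2ᵢ² = 0.5795² + 0.4154² + 0.0051² = 0.335820 + 0.172557 + 0.000026 = 0.508403
O = 0.276676 / √(0.490082 × 0.508403) = 0.276676 / 0.4991585 = 0.5543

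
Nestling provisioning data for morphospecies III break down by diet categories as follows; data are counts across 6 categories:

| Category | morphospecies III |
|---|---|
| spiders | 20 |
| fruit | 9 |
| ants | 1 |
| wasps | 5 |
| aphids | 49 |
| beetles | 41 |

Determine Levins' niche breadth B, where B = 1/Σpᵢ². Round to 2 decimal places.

Proportions for morphospecies III (n=125): 20/125=0.1600, 9/125=0.0720, 1/125=0.0080, 5/125=0.0400, 49/125=0.3920, 41/125=0.3280
Σpᵢ² = 0.1600² + 0.0720² + 0.0080² + 0.0400² + 0.3920² + 0.3280² = 0.025600 + 0.005184 + 0.000064 + 0.001600 + 0.153664 + 0.107584 = 0.293696
B = 1 / 0.293696 = 3.4049

3.40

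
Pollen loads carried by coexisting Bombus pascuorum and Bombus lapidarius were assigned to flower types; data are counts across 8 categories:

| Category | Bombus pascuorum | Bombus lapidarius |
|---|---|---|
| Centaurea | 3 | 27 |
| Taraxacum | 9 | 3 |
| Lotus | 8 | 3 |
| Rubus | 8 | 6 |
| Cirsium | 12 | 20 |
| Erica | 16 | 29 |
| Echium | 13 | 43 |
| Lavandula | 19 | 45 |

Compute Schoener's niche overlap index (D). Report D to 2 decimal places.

0.74

Proportions for Bombus pascuorum (n=88): 3/88=0.0341, 9/88=0.1023, 8/88=0.0909, 8/88=0.0909, 12/88=0.1364, 16/88=0.1818, 13/88=0.1477, 19/88=0.2159
Proportions for Bombus lapidarius (n=176): 27/176=0.1534, 3/176=0.0170, 3/176=0.0170, 6/176=0.0341, 20/176=0.1136, 29/176=0.1648, 43/176=0.2443, 45/176=0.2557
Σ|p₁ᵢ − p₂ᵢ| = 0.1193 + 0.0853 + 0.0739 + 0.0568 + 0.0228 + 0.0170 + 0.0966 + 0.0398 = 0.5115
D = 1 − ½ × 0.5115 = 1 − 0.25575 = 0.74425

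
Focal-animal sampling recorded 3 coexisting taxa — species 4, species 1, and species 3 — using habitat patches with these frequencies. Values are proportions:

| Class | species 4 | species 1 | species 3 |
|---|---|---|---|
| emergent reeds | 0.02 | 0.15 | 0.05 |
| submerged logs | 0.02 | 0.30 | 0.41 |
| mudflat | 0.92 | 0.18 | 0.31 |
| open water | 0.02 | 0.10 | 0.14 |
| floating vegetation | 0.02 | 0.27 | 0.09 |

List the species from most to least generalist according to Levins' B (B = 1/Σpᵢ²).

species 1 > species 3 > species 4

Σp_4ᵢ² = 0.02² + 0.02² + 0.92² + 0.02² + 0.02² = 0.0004 + 0.0004 + 0.8464 + 0.0004 + 0.0004 = 0.8480
B_4 = 1 / 0.8480 = 1.1792
Σp_1ᵢ² = 0.15² + 0.30² + 0.18² + 0.10² + 0.27² = 0.0225 + 0.0900 + 0.0324 + 0.0100 + 0.0729 = 0.2278
B_1 = 1 / 0.2278 = 4.3898
Σp_3ᵢ² = 0.05² + 0.41² + 0.31² + 0.14² + 0.09² = 0.0025 + 0.1681 + 0.0961 + 0.0196 + 0.0081 = 0.2944
B_3 = 1 / 0.2944 = 3.3967
Ranking by B (broadest → narrowest): species 1 (4.39) > species 3 (3.40) > species 4 (1.18)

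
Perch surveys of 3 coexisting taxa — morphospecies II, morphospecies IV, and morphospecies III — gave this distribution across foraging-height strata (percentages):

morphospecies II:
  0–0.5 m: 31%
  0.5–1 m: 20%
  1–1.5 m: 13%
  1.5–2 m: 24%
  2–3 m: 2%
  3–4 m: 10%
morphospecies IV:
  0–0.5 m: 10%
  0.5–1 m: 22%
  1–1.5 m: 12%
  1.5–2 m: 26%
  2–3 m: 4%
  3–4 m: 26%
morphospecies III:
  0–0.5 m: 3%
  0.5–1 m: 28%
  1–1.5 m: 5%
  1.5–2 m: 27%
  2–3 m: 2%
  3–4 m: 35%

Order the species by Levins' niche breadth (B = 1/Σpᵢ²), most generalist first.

Convert percentages to proportions (divide by 100).
Σp_IIᵢ² = 0.31² + 0.20² + 0.13² + 0.24² + 0.02² + 0.10² = 0.0961 + 0.0400 + 0.0169 + 0.0576 + 0.0004 + 0.0100 = 0.2210
B_II = 1 / 0.2210 = 4.5249
Σp_IVᵢ² = 0.10² + 0.22² + 0.12² + 0.26² + 0.04² + 0.26² = 0.0100 + 0.0484 + 0.0144 + 0.0676 + 0.0016 + 0.0676 = 0.2096
B_IV = 1 / 0.2096 = 4.7710
Σp_IIIᵢ² = 0.03² + 0.28² + 0.05² + 0.27² + 0.02² + 0.35² = 0.0009 + 0.0784 + 0.0025 + 0.0729 + 0.0004 + 0.1225 = 0.2776
B_III = 1 / 0.2776 = 3.6023
Ranking by B (broadest → narrowest): morphospecies IV (4.77) > morphospecies II (4.52) > morphospecies III (3.60)

morphospecies IV > morphospecies II > morphospecies III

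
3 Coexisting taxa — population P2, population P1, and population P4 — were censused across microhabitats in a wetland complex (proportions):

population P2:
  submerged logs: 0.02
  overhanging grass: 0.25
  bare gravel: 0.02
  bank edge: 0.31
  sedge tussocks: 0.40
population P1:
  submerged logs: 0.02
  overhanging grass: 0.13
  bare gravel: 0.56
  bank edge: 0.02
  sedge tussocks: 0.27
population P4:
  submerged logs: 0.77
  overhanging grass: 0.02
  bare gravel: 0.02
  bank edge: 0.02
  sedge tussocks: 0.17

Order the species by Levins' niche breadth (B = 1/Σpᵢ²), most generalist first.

Σp_P2ᵢ² = 0.02² + 0.25² + 0.02² + 0.31² + 0.40² = 0.0004 + 0.0625 + 0.0004 + 0.0961 + 0.1600 = 0.3194
B_P2 = 1 / 0.3194 = 3.1309
Σp_P1ᵢ² = 0.02² + 0.13² + 0.56² + 0.02² + 0.27² = 0.0004 + 0.0169 + 0.3136 + 0.0004 + 0.0729 = 0.4042
B_P1 = 1 / 0.4042 = 2.4740
Σp_P4ᵢ² = 0.77² + 0.02² + 0.02² + 0.02² + 0.17² = 0.5929 + 0.0004 + 0.0004 + 0.0004 + 0.0289 = 0.6230
B_P4 = 1 / 0.6230 = 1.6051
Ranking by B (broadest → narrowest): population P2 (3.13) > population P1 (2.47) > population P4 (1.61)

population P2 > population P1 > population P4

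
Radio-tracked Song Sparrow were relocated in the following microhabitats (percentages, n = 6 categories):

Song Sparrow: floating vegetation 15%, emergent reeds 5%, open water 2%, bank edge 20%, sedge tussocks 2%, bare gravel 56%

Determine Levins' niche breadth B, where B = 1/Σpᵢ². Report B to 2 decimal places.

2.64

Convert percentages to proportions (divide by 100).
Σpᵢ² = 0.15² + 0.05² + 0.02² + 0.20² + 0.02² + 0.56² = 0.0225 + 0.0025 + 0.0004 + 0.0400 + 0.0004 + 0.3136 = 0.3794
B = 1 / 0.3794 = 2.6357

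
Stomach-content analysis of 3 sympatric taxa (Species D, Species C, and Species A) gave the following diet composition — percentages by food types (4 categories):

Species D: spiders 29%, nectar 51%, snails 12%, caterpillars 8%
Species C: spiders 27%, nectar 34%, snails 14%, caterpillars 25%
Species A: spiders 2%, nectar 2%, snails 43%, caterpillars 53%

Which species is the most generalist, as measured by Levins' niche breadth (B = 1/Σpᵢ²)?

Convert percentages to proportions (divide by 100).
Σp_Dᵢ² = 0.29² + 0.51² + 0.12² + 0.08² = 0.0841 + 0.2601 + 0.0144 + 0.0064 = 0.3650
B_D = 1 / 0.3650 = 2.7397
Σp_Cᵢ² = 0.27² + 0.34² + 0.14² + 0.25² = 0.0729 + 0.1156 + 0.0196 + 0.0625 = 0.2706
B_C = 1 / 0.2706 = 3.6955
Σp_Aᵢ² = 0.02² + 0.02² + 0.43² + 0.53² = 0.0004 + 0.0004 + 0.1849 + 0.2809 = 0.4666
B_A = 1 / 0.4666 = 2.1432
Highest B → broadest niche (most generalist): Species C (B = 3.70).

Species C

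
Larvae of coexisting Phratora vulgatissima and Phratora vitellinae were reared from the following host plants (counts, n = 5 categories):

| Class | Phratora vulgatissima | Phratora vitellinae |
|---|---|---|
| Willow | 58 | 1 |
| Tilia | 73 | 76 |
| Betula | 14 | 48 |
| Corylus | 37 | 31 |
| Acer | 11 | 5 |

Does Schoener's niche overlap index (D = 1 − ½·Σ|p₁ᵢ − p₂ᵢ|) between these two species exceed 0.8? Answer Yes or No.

Proportions for Phratora vulgatissima (n=193): 58/193=0.3005, 73/193=0.3782, 14/193=0.0725, 37/193=0.1917, 11/193=0.0570
Proportions for Phratora vitellinae (n=161): 1/161=0.0062, 76/161=0.4720, 48/161=0.2981, 31/161=0.1925, 5/161=0.0311
Σ|p₁ᵢ − p₂ᵢ| = 0.2943 + 0.0938 + 0.2256 + 0.0008 + 0.0259 = 0.6404
D = 1 − ½ × 0.6404 = 1 − 0.32020 = 0.67980
D = 0.67980 < 0.8 → No.

No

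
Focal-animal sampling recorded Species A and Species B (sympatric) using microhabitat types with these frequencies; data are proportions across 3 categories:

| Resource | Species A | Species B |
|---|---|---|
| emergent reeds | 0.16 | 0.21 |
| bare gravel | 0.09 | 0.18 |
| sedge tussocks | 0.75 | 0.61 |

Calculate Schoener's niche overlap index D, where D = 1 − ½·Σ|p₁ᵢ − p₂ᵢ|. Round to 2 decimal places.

Σ|p₁ᵢ − p₂ᵢ| = 0.05 + 0.09 + 0.14 = 0.28
D = 1 − ½ × 0.28 = 1 − 0.140 = 0.8600

0.86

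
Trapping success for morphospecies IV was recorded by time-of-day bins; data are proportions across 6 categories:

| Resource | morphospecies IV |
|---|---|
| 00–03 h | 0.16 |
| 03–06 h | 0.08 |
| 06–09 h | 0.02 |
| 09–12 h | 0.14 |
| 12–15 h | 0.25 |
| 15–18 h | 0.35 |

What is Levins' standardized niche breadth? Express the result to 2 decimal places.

0.64

Σpᵢ² = 0.16² + 0.08² + 0.02² + 0.14² + 0.25² + 0.35² = 0.0256 + 0.0064 + 0.0004 + 0.0196 + 0.0625 + 0.1225 = 0.2370
B = 1 / 0.2370 = 4.2194
Bₛ = (B − 1)/(n − 1) = (4.2194 − 1)/(6 − 1) = 3.2194/5 = 0.6439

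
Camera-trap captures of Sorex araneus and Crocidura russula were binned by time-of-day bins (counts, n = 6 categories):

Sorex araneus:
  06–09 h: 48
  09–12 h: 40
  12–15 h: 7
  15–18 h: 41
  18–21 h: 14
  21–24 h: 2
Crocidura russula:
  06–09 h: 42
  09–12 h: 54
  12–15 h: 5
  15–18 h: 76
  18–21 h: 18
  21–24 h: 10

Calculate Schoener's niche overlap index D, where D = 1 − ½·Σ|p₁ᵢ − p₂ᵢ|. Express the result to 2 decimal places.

Proportions for Sorex araneus (n=152): 48/152=0.3158, 40/152=0.2632, 7/152=0.0461, 41/152=0.2697, 14/152=0.0921, 2/152=0.0132
Proportions for Crocidura russula (n=205): 42/205=0.2049, 54/205=0.2634, 5/205=0.0244, 76/205=0.3707, 18/205=0.0878, 10/205=0.0488
Σ|p₁ᵢ − p₂ᵢ| = 0.1109 + 0.0002 + 0.0217 + 0.1010 + 0.0043 + 0.0356 = 0.2737
D = 1 − ½ × 0.2737 = 1 − 0.13685 = 0.86315

0.86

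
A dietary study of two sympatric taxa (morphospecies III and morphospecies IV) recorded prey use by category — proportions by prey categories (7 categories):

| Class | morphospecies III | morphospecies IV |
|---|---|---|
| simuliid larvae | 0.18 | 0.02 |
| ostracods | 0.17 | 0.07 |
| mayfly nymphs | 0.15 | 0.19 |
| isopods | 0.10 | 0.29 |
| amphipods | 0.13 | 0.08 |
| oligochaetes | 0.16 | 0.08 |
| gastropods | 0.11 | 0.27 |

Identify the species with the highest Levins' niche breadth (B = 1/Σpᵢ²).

morphospecies III

Σp_IIIᵢ² = 0.18² + 0.17² + 0.15² + 0.10² + 0.13² + 0.16² + 0.11² = 0.0324 + 0.0289 + 0.0225 + 0.0100 + 0.0169 + 0.0256 + 0.0121 = 0.1484
B_III = 1 / 0.1484 = 6.7385
Σp_IVᵢ² = 0.02² + 0.07² + 0.19² + 0.29² + 0.08² + 0.08² + 0.27² = 0.0004 + 0.0049 + 0.0361 + 0.0841 + 0.0064 + 0.0064 + 0.0729 = 0.2112
B_IV = 1 / 0.2112 = 4.7348
Highest B → broadest niche (most generalist): morphospecies III (B = 6.74).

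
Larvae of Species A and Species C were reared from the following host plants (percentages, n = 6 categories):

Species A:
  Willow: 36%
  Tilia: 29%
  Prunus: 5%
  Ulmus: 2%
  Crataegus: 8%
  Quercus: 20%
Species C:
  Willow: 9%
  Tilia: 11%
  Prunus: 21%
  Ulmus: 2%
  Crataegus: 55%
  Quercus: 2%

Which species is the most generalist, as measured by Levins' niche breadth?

Species A

Convert percentages to proportions (divide by 100).
Σp_Aᵢ² = 0.36² + 0.29² + 0.05² + 0.02² + 0.08² + 0.20² = 0.1296 + 0.0841 + 0.0025 + 0.0004 + 0.0064 + 0.0400 = 0.2630
B_A = 1 / 0.2630 = 3.8023
Σp_Cᵢ² = 0.09² + 0.11² + 0.21² + 0.02² + 0.55² + 0.02² = 0.0081 + 0.0121 + 0.0441 + 0.0004 + 0.3025 + 0.0004 = 0.3676
B_C = 1 / 0.3676 = 2.7203
Highest B → broadest niche (most generalist): Species A (B = 3.80).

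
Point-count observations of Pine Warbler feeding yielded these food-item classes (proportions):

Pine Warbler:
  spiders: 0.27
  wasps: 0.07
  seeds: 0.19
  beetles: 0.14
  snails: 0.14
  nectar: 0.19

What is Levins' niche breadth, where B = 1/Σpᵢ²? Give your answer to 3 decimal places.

5.285

Σpᵢ² = 0.27² + 0.07² + 0.19² + 0.14² + 0.14² + 0.19² = 0.0729 + 0.0049 + 0.0361 + 0.0196 + 0.0196 + 0.0361 = 0.1892
B = 1 / 0.1892 = 5.28541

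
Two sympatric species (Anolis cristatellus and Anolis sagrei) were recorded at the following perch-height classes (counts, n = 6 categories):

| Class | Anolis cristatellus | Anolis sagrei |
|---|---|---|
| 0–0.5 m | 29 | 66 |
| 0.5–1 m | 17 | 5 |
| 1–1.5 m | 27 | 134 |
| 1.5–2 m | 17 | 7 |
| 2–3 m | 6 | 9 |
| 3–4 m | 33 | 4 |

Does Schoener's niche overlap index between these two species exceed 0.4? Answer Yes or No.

Yes

Proportions for Anolis cristatellus (n=129): 29/129=0.2248, 17/129=0.1318, 27/129=0.2093, 17/129=0.1318, 6/129=0.0465, 33/129=0.2558
Proportions for Anolis sagrei (n=225): 66/225=0.2933, 5/225=0.0222, 134/225=0.5956, 7/225=0.0311, 9/225=0.0400, 4/225=0.0178
Σ|p₁ᵢ − p₂ᵢ| = 0.0685 + 0.1096 + 0.3863 + 0.1007 + 0.0065 + 0.2380 = 0.9096
D = 1 − ½ × 0.9096 = 1 − 0.45480 = 0.54520
D = 0.54520 > 0.4 → Yes.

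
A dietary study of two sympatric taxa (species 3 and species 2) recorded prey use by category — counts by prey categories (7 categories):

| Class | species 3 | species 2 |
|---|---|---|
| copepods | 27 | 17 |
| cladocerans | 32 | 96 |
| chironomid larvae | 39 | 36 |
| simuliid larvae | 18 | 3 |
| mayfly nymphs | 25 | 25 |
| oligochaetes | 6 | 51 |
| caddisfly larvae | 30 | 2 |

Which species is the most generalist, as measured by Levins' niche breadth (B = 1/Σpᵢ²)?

species 3

Proportions for species 3 (n=177): 27/177=0.1525, 32/177=0.1808, 39/177=0.2203, 18/177=0.1017, 25/177=0.1412, 6/177=0.0339, 30/177=0.1695
Proportions for species 2 (n=230): 17/230=0.0739, 96/230=0.4174, 36/230=0.1565, 3/230=0.0130, 25/230=0.1087, 51/230=0.2217, 2/230=0.0087
Σp_3ᵢ² = 0.1525² + 0.1808² + 0.2203² + 0.1017² + 0.1412² + 0.0339² + 0.1695² = 0.023256 + 0.032689 + 0.048532 + 0.010343 + 0.019937 + 0.001149 + 0.028730 = 0.164636
B_3 = 1 / 0.164636 = 6.0740
Σp_2ᵢ² = 0.0739² + 0.4174² + 0.1565² + 0.0130² + 0.1087² + 0.2217² + 0.0087² = 0.005461 + 0.174223 + 0.024492 + 0.000169 + 0.011816 + 0.049151 + 0.000076 = 0.265388
B_2 = 1 / 0.265388 = 3.7681
Highest B → broadest niche (most generalist): species 3 (B = 6.07).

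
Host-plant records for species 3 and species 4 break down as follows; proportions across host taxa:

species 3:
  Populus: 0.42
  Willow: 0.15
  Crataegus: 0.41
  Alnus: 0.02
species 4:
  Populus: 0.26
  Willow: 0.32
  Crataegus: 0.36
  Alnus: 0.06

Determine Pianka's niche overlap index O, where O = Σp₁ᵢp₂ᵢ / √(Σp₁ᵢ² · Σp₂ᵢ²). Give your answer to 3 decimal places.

Σ p₁ᵢp₂ᵢ = 0.1092 + 0.0480 + 0.1476 + 0.0012 = 0.3060
Σp_1ᵢ² = 0.42² + 0.15² + 0.41² + 0.02² = 0.1764 + 0.0225 + 0.1681 + 0.0004 = 0.3674
Σp_2ᵢ² = 0.26² + 0.32² + 0.36² + 0.06² = 0.0676 + 0.1024 + 0.1296 + 0.0036 = 0.3032
O = 0.3060 / √(0.3674 × 0.3032) = 0.3060 / 0.333760 = 0.91683

0.917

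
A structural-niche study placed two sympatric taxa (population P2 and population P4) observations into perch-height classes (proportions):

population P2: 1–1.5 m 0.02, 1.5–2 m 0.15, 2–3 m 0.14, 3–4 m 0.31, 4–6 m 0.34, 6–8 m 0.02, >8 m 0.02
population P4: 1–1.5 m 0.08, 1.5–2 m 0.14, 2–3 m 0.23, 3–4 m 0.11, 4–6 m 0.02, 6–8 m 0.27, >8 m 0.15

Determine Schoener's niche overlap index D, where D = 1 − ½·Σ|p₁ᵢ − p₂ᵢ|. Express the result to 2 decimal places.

0.47

Σ|p₁ᵢ − p₂ᵢ| = 0.06 + 0.01 + 0.09 + 0.20 + 0.32 + 0.25 + 0.13 = 1.06
D = 1 − ½ × 1.06 = 1 − 0.530 = 0.4700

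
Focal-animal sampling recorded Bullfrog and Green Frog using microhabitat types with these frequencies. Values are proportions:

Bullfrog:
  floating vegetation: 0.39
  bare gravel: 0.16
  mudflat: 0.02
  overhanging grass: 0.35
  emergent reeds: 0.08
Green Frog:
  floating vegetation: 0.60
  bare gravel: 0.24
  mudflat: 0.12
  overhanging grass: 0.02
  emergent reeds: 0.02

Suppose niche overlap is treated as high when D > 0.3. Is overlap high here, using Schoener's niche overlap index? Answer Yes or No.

Σ|p₁ᵢ − p₂ᵢ| = 0.21 + 0.08 + 0.10 + 0.33 + 0.06 = 0.78
D = 1 − ½ × 0.78 = 1 − 0.390 = 0.6100
D = 0.6100 > 0.3 → Yes.

Yes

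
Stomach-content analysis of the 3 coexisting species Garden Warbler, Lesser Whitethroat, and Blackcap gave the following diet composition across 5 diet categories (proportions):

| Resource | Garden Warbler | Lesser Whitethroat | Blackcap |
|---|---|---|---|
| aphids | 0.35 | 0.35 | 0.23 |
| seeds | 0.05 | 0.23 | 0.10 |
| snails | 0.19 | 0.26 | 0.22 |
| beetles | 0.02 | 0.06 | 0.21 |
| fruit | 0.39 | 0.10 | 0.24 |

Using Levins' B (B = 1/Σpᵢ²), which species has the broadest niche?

Blackcap

Σp_Warbᵢ² = 0.35² + 0.05² + 0.19² + 0.02² + 0.39² = 0.1225 + 0.0025 + 0.0361 + 0.0004 + 0.1521 = 0.3136
B_Warb = 1 / 0.3136 = 3.1888
Σp_Whitᵢ² = 0.35² + 0.23² + 0.26² + 0.06² + 0.10² = 0.1225 + 0.0529 + 0.0676 + 0.0036 + 0.0100 = 0.2566
B_Whit = 1 / 0.2566 = 3.8971
Σp_Blacᵢ² = 0.23² + 0.10² + 0.22² + 0.21² + 0.24² = 0.0529 + 0.0100 + 0.0484 + 0.0441 + 0.0576 = 0.2130
B_Blac = 1 / 0.2130 = 4.6948
Highest B → broadest niche (most generalist): Blackcap (B = 4.69).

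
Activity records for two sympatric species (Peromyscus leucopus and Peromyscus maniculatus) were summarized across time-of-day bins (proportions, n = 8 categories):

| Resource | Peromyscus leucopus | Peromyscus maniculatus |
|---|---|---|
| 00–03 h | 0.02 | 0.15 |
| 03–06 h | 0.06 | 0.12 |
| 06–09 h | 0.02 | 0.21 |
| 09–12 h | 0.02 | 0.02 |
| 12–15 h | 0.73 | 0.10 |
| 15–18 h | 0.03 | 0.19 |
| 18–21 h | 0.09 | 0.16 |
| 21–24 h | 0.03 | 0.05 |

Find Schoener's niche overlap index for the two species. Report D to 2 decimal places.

Σ|p₁ᵢ − p₂ᵢ| = 0.13 + 0.06 + 0.19 + 0.00 + 0.63 + 0.16 + 0.07 + 0.02 = 1.26
D = 1 − ½ × 1.26 = 1 − 0.630 = 0.3700

0.37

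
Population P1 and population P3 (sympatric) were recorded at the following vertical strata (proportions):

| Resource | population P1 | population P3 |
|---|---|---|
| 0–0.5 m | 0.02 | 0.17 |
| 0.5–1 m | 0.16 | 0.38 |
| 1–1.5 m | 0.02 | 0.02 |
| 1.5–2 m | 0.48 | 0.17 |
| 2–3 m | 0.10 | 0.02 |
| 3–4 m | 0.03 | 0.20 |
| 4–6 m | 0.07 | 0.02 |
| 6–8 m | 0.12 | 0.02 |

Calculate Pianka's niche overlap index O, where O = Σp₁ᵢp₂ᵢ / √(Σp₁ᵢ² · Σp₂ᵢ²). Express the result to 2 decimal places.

0.60

Σ p₁ᵢp₂ᵢ = 0.0034 + 0.0608 + 0.0004 + 0.0816 + 0.0020 + 0.0060 + 0.0014 + 0.0024 = 0.1580
Σp_1ᵢ² = 0.02² + 0.16² + 0.02² + 0.48² + 0.10² + 0.03² + 0.07² + 0.12² = 0.0004 + 0.0256 + 0.0004 + 0.2304 + 0.0100 + 0.0009 + 0.0049 + 0.0144 = 0.2870
Σp_2ᵢ² = 0.17² + 0.38² + 0.02² + 0.17² + 0.02² + 0.20² + 0.02² + 0.02² = 0.0289 + 0.1444 + 0.0004 + 0.0289 + 0.0004 + 0.0400 + 0.0004 + 0.0004 = 0.2438
O = 0.1580 / √(0.2870 × 0.2438) = 0.1580 / 0.26452 = 0.5973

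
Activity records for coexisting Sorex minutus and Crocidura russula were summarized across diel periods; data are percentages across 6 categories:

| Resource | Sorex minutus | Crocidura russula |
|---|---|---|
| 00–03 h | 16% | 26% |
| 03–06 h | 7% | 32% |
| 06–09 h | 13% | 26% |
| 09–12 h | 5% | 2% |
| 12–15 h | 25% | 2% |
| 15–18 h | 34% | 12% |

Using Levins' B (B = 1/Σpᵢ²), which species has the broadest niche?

Sorex minutus

Convert percentages to proportions (divide by 100).
Σp_minuᵢ² = 0.16² + 0.07² + 0.13² + 0.05² + 0.25² + 0.34² = 0.0256 + 0.0049 + 0.0169 + 0.0025 + 0.0625 + 0.1156 = 0.2280
B_minu = 1 / 0.2280 = 4.3860
Σp_russᵢ² = 0.26² + 0.32² + 0.26² + 0.02² + 0.02² + 0.12² = 0.0676 + 0.1024 + 0.0676 + 0.0004 + 0.0004 + 0.0144 = 0.2528
B_russ = 1 / 0.2528 = 3.9557
Highest B → broadest niche (most generalist): Sorex minutus (B = 4.39).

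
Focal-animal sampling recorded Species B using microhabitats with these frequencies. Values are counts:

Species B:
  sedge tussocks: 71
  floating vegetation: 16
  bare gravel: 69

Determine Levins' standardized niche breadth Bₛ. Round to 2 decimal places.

0.71

Proportions for Species B (n=156): 71/156=0.4551, 16/156=0.1026, 69/156=0.4423
Σpᵢ² = 0.4551² + 0.1026² + 0.4423² = 0.207116 + 0.010527 + 0.195629 = 0.413272
B = 1 / 0.413272 = 2.4197
Bₛ = (B − 1)/(n − 1) = (2.4197 − 1)/(3 − 1) = 1.4197/2 = 0.7099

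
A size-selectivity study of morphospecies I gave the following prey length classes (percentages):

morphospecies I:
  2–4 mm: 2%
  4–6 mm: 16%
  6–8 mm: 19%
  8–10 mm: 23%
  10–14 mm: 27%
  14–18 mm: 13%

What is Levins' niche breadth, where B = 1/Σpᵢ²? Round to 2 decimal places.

Convert percentages to proportions (divide by 100).
Σpᵢ² = 0.02² + 0.16² + 0.19² + 0.23² + 0.27² + 0.13² = 0.0004 + 0.0256 + 0.0361 + 0.0529 + 0.0729 + 0.0169 = 0.2048
B = 1 / 0.2048 = 4.8828

4.88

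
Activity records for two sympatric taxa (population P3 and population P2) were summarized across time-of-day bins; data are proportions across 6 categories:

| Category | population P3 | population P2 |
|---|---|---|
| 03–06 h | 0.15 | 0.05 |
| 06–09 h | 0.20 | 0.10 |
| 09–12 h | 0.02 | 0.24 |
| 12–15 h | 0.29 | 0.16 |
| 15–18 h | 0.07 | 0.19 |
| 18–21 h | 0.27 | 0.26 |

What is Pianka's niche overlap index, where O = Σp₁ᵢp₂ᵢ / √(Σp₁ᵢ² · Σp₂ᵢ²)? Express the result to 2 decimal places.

0.77

Σ p₁ᵢp₂ᵢ = 0.0075 + 0.0200 + 0.0048 + 0.0464 + 0.0133 + 0.0702 = 0.1622
Σp_1ᵢ² = 0.15² + 0.20² + 0.02² + 0.29² + 0.07² + 0.27² = 0.0225 + 0.0400 + 0.0004 + 0.0841 + 0.0049 + 0.0729 = 0.2248
Σp_2ᵢ² = 0.05² + 0.10² + 0.24² + 0.16² + 0.19² + 0.26² = 0.0025 + 0.0100 + 0.0576 + 0.0256 + 0.0361 + 0.0676 = 0.1994
O = 0.1622 / √(0.2248 × 0.1994) = 0.1622 / 0.21172 = 0.7661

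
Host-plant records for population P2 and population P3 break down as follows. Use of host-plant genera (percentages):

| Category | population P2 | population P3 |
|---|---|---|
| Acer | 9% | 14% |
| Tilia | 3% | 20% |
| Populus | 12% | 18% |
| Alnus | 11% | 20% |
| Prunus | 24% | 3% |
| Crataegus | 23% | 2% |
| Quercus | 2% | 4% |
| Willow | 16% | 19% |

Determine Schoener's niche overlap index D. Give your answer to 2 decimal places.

0.58

Convert percentages to proportions (divide by 100).
Σ|p₁ᵢ − p₂ᵢ| = 0.05 + 0.17 + 0.06 + 0.09 + 0.21 + 0.21 + 0.02 + 0.03 = 0.84
D = 1 − ½ × 0.84 = 1 − 0.420 = 0.5800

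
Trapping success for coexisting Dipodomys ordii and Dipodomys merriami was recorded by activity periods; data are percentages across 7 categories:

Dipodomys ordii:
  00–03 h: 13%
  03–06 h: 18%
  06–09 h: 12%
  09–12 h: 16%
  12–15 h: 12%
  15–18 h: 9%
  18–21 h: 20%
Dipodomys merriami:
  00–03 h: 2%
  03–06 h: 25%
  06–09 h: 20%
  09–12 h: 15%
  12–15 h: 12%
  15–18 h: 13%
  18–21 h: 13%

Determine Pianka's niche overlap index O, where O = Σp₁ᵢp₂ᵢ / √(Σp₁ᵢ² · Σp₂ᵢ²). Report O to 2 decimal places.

Convert percentages to proportions (divide by 100).
Σ p₁ᵢp₂ᵢ = 0.0026 + 0.0450 + 0.0240 + 0.0240 + 0.0144 + 0.0117 + 0.0260 = 0.1477
Σp_1ᵢ² = 0.13² + 0.18² + 0.12² + 0.16² + 0.12² + 0.09² + 0.20² = 0.0169 + 0.0324 + 0.0144 + 0.0256 + 0.0144 + 0.0081 + 0.0400 = 0.1518
Σp_2ᵢ² = 0.02² + 0.25² + 0.20² + 0.15² + 0.12² + 0.13² + 0.13² = 0.0004 + 0.0625 + 0.0400 + 0.0225 + 0.0144 + 0.0169 + 0.0169 = 0.1736
O = 0.1477 / √(0.1518 × 0.1736) = 0.1477 / 0.16233 = 0.9099

0.91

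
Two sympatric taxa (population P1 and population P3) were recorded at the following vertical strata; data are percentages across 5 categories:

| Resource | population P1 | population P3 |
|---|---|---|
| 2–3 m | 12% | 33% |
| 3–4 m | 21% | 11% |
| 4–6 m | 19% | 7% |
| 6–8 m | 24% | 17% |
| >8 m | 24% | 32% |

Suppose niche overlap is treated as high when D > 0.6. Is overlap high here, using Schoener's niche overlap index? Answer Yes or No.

Convert percentages to proportions (divide by 100).
Σ|p₁ᵢ − p₂ᵢ| = 0.21 + 0.10 + 0.12 + 0.07 + 0.08 = 0.58
D = 1 − ½ × 0.58 = 1 − 0.290 = 0.7100
D = 0.7100 > 0.6 → Yes.

Yes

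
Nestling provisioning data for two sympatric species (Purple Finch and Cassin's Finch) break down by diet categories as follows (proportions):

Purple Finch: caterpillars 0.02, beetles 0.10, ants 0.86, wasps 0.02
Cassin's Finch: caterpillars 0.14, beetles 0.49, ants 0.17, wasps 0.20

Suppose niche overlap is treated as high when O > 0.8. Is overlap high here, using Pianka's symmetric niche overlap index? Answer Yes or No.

No

Σ p₁ᵢp₂ᵢ = 0.0028 + 0.0490 + 0.1462 + 0.0040 = 0.2020
Σp_1ᵢ² = 0.02² + 0.10² + 0.86² + 0.02² = 0.0004 + 0.0100 + 0.7396 + 0.0004 = 0.7504
Σp_2ᵢ² = 0.14² + 0.49² + 0.17² + 0.20² = 0.0196 + 0.2401 + 0.0289 + 0.0400 = 0.3286
O = 0.2020 / √(0.7504 × 0.3286) = 0.2020 / 0.49657 = 0.4068
O = 0.4068 < 0.8 → No.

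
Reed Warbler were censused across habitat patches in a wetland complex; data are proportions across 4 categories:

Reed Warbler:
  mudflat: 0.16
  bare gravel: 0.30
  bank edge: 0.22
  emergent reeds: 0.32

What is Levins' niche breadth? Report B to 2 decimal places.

Σpᵢ² = 0.16² + 0.30² + 0.22² + 0.32² = 0.0256 + 0.0900 + 0.0484 + 0.1024 = 0.2664
B = 1 / 0.2664 = 3.7538

3.75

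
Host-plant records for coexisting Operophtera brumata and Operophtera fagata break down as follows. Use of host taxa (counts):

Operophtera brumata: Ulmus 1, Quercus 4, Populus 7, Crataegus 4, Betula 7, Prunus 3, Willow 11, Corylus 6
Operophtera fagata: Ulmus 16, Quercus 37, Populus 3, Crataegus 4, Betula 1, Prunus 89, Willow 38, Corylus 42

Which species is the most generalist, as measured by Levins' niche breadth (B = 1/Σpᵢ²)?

Proportions for Operophtera brumata (n=43): 1/43=0.0233, 4/43=0.0930, 7/43=0.1628, 4/43=0.0930, 7/43=0.1628, 3/43=0.0698, 11/43=0.2558, 6/43=0.1395
Proportions for Operophtera fagata (n=230): 16/230=0.0696, 37/230=0.1609, 3/230=0.0130, 4/230=0.0174, 1/230=0.0043, 89/230=0.3870, 38/230=0.1652, 42/230=0.1826
Σp_brumᵢ² = 0.0233² + 0.0930² + 0.1628² + 0.0930² + 0.1628² + 0.0698² + 0.2558² + 0.1395² = 0.000543 + 0.008649 + 0.026504 + 0.008649 + 0.026504 + 0.004872 + 0.065434 + 0.019460 = 0.160615
B_brum = 1 / 0.160615 = 6.2261
Σp_fagaᵢ² = 0.0696² + 0.1609² + 0.0130² + 0.0174² + 0.0043² + 0.3870² + 0.1652² + 0.1826² = 0.004844 + 0.025889 + 0.000169 + 0.000303 + 0.000018 + 0.149769 + 0.027291 + 0.033343 = 0.241626
B_faga = 1 / 0.241626 = 4.1386
Highest B → broadest niche (most generalist): Operophtera brumata (B = 6.23).

Operophtera brumata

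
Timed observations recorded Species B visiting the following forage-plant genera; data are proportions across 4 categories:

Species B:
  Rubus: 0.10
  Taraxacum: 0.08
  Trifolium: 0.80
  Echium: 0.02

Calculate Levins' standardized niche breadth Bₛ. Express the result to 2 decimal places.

Σpᵢ² = 0.10² + 0.08² + 0.80² + 0.02² = 0.0100 + 0.0064 + 0.6400 + 0.0004 = 0.6568
B = 1 / 0.6568 = 1.5225
Bₛ = (B − 1)/(n − 1) = (1.5225 − 1)/(4 − 1) = 0.5225/3 = 0.1742

0.17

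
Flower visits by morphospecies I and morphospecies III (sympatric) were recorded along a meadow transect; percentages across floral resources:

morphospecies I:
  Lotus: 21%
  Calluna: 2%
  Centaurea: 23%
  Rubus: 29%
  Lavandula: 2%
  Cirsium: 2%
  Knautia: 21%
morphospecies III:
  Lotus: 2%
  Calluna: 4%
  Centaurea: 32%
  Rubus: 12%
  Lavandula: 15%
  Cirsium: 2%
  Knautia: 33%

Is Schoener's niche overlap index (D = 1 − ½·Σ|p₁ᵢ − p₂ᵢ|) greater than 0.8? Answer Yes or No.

Convert percentages to proportions (divide by 100).
Σ|p₁ᵢ − p₂ᵢ| = 0.19 + 0.02 + 0.09 + 0.17 + 0.13 + 0.00 + 0.12 = 0.72
D = 1 − ½ × 0.72 = 1 − 0.360 = 0.6400
D = 0.6400 < 0.8 → No.

No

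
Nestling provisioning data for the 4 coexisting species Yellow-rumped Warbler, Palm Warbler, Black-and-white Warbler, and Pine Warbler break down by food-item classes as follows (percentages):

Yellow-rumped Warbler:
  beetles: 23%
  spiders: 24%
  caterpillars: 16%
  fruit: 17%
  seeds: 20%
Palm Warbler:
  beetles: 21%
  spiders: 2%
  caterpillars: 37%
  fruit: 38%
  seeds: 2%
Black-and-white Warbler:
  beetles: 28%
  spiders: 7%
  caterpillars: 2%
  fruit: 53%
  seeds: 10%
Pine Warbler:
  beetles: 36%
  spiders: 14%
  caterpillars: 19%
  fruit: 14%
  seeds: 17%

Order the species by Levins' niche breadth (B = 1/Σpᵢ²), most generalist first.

Yellow-rumped Warbler > Pine Warbler > Palm Warbler > Black-and-white Warbler

Convert percentages to proportions (divide by 100).
Σp_Yellᵢ² = 0.23² + 0.24² + 0.16² + 0.17² + 0.20² = 0.0529 + 0.0576 + 0.0256 + 0.0289 + 0.0400 = 0.2050
B_Yell = 1 / 0.2050 = 4.8780
Σp_Palmᵢ² = 0.21² + 0.02² + 0.37² + 0.38² + 0.02² = 0.0441 + 0.0004 + 0.1369 + 0.1444 + 0.0004 = 0.3262
B_Palm = 1 / 0.3262 = 3.0656
Σp_Blacᵢ² = 0.28² + 0.07² + 0.02² + 0.53² + 0.10² = 0.0784 + 0.0049 + 0.0004 + 0.2809 + 0.0100 = 0.3746
B_Blac = 1 / 0.3746 = 2.6695
Σp_Pineᵢ² = 0.36² + 0.14² + 0.19² + 0.14² + 0.17² = 0.1296 + 0.0196 + 0.0361 + 0.0196 + 0.0289 = 0.2338
B_Pine = 1 / 0.2338 = 4.2772
Ranking by B (broadest → narrowest): Yellow-rumped Warbler (4.88) > Pine Warbler (4.28) > Palm Warbler (3.07) > Black-and-white Warbler (2.67)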